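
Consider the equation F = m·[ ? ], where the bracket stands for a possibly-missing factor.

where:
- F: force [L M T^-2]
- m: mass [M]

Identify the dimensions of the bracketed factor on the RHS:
[L T^-2] — acceleration (e.g. a)

F has dimensions [L M T^-2]; m has dimensions [M].
The bracketed factor must supply [L M T^-2] / [M] = [L T^-2].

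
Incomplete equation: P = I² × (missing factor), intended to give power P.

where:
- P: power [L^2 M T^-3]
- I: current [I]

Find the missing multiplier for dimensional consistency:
R (resistance), dimensions [I^-2 L^2 M T^-3]

P has dimensions [L^2 M T^-3] and I² has dimensions [I^2].
The missing factor must have dimensions [L^2 M T^-3] / [I^2] = [I^-2 L^2 M T^-3], i.e. resistance (R).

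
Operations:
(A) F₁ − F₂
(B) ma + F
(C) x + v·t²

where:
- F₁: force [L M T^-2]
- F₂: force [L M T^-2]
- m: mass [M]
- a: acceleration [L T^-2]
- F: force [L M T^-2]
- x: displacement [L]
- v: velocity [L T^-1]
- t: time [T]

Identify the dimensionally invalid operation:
(C) x + v·t²

(A) F₁ − F₂: F₁ [L M T^-2] and F₂ [L M T^-2] — same dimensions ✓
(B) ma + F: ma [L M T^-2] and F [L M T^-2] — same dimensions ✓
(C) x + v·t²: x [L] and v·t² [L T] — different dimensions cannot be added/subtracted ✗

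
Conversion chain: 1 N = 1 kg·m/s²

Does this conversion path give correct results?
The chain is correct (no errors).

Correct: Newton is defined as kg·m/s²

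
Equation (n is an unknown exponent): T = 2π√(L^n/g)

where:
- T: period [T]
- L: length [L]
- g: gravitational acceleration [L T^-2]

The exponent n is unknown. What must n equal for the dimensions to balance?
n = 1

T has dimensions [T]; L has dimensions [L].
With n = 1: 2π√(L^1/g) has dimensions [T], matching the LHS ✓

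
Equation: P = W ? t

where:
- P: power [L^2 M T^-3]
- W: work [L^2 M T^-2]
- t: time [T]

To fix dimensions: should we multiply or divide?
division (÷): P = W ÷ t

P [L^2 M T^-3]; W [L^2 M T^-2]; t [T].
W × t → [L^2 M T^-1] ✗
W ÷ t → [L^2 M T^-3] ✓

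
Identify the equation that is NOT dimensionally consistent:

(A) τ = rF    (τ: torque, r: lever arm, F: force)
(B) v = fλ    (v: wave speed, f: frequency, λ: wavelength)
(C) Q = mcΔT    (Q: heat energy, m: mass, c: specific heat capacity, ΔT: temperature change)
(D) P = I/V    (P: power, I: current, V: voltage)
(D) P = I/V

The equation (D) P = I/V is dimensionally incorrect.

LHS (P): [L^2 M T^-3]
RHS (I/V): [I^2 L^-2 M^-1 T^3] ✗

The dimensions do not match. The other three equations balance.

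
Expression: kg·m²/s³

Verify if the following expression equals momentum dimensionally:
No

The expression kg·m²/s³ has dimensions [L^2 M T^-3], but momentum has dimensions [L M T^-1].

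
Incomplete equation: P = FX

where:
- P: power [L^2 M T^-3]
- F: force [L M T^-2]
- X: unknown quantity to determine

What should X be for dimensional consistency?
X = v (velocity), dimensions [L T^-1]

P has dimensions [L^2 M T^-3]; the rest of the RHS (F) has dimensions [L M T^-2].
So X must have dimensions [L T^-1] — X = v (velocity).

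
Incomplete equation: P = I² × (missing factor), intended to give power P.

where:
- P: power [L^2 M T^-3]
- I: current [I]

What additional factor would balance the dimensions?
R (resistance), dimensions [I^-2 L^2 M T^-3]

P has dimensions [L^2 M T^-3] and I² has dimensions [I^2].
The missing factor must have dimensions [L^2 M T^-3] / [I^2] = [I^-2 L^2 M T^-3], i.e. resistance (R).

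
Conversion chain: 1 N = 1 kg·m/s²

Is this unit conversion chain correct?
The chain is correct (no errors).

Correct: Newton is defined as kg·m/s²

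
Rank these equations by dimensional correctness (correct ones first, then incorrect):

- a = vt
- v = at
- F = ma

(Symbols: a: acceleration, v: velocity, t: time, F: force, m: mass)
Dimensionally correct: v = at, F = ma
Dimensionally incorrect: a = vt
Ordered (correct first, then incorrect): v = at, F = ma, a = vt

- a = vt: LHS [L T^-2], RHS [L] → incorrect ✗
- v = at: LHS [L T^-1], RHS [L T^-1] → correct ✓
- F = ma: LHS [L M T^-2], RHS [L M T^-2] → correct ✓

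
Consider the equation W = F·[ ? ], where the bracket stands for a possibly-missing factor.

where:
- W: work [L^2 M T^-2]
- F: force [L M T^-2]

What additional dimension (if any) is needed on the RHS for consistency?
[L] — length (e.g. a distance d)

W has dimensions [L^2 M T^-2]; F has dimensions [L M T^-2].
The bracketed factor must supply [L^2 M T^-2] / [L M T^-2] = [L].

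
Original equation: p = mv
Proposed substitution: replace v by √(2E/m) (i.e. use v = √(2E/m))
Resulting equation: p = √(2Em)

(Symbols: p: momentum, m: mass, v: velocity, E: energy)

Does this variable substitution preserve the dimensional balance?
Yes

[v] = [L T^-1] and [√(2E/m)] = [L T^-1]. These match, so the substitution replaces a quantity by one of the same dimensions and the result p = √(2Em) has LHS [L M T^-1] vs RHS [L M T^-1] — still consistent.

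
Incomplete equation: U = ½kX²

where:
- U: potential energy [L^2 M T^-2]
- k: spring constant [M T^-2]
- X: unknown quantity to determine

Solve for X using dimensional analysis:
X = x (displacement), dimensions [L]

U has dimensions [L^2 M T^-2]; the rest of the RHS (½k) has dimensions [M T^-2].
So X² must have dimensions [L^2], i.e. X has dimensions [L] — X = x (displacement).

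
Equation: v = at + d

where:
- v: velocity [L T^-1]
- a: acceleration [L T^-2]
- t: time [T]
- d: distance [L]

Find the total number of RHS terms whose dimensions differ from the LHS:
1

LHS v: [L T^-1]
- at: [L T^-1] ✓
- d: [L] ✗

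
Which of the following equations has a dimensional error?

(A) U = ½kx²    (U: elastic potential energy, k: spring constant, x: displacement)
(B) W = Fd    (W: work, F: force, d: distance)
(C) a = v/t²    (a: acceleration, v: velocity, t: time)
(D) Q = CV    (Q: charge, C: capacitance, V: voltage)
(C) a = v/t²

The equation (C) a = v/t² is dimensionally incorrect.

LHS (a): [L T^-2]
RHS (v/t²): [L T^-3] ✗

The dimensions do not match. The other three equations balance.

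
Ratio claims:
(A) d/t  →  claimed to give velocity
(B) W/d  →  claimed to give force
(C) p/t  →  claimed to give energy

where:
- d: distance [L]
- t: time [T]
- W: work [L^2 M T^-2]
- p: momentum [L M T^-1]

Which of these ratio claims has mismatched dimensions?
(C) p/t does not give energy

(A) d/t: [L T^-1] = velocity [L T^-1] ✓
(B) W/d: [L M T^-2] = force [L M T^-2] ✓
(C) p/t: [L M T^-2] ≠ energy [L^2 M T^-2] ✗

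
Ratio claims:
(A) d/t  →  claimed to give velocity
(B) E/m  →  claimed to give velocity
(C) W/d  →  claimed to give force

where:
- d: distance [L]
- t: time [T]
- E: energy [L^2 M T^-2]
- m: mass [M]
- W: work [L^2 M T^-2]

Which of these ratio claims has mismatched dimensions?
(B) E/m does not give velocity

(A) d/t: [L T^-1] = velocity [L T^-1] ✓
(B) E/m: [L^2 T^-2] ≠ velocity [L T^-1] ✗
(C) W/d: [L M T^-2] = force [L M T^-2] ✓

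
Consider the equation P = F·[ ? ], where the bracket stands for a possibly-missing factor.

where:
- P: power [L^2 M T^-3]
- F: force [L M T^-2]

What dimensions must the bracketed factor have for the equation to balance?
[L T^-1] — velocity (e.g. v)

P has dimensions [L^2 M T^-3]; F has dimensions [L M T^-2].
The bracketed factor must supply [L^2 M T^-3] / [L M T^-2] = [L T^-1].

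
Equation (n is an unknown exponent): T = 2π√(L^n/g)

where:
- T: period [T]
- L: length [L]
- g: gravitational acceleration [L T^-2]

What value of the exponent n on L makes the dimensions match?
n = 1

T has dimensions [T]; L has dimensions [L].
With n = 1: 2π√(L^1/g) has dimensions [T], matching the LHS ✓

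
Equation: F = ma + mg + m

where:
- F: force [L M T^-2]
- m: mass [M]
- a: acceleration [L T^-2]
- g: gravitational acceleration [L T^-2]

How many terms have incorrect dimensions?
1

LHS F: [L M T^-2]
- ma: [L M T^-2] ✓
- mg: [L M T^-2] ✓
- m: [M] ✗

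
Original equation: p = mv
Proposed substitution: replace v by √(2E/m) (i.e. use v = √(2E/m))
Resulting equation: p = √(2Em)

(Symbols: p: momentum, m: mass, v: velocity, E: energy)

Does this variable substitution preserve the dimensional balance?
Yes

[v] = [L T^-1] and [√(2E/m)] = [L T^-1]. These match, so the substitution replaces a quantity by one of the same dimensions and the result p = √(2Em) has LHS [L M T^-1] vs RHS [L M T^-1] — still consistent.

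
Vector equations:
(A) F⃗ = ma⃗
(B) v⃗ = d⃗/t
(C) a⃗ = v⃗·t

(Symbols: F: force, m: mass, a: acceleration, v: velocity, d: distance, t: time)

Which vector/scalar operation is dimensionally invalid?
(C) a⃗ = v⃗·t

(A) F⃗ = ma⃗: LHS [L M T^-2], RHS [L M T^-2] ✓ — Force and acceleration are vectors, mass is a scalar
(B) v⃗ = d⃗/t: LHS [L T^-1], RHS [L T^-1] ✓ — displacement (vector) divided by time (scalar)
(C) a⃗ = v⃗·t: LHS [L T^-2], RHS [L] ✗ — acceleration is velocity per time; should be v⃗/t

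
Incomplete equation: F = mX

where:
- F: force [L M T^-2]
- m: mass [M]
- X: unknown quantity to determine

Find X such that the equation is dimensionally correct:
X = a (acceleration), dimensions [L T^-2]

F has dimensions [L M T^-2]; the rest of the RHS (m) has dimensions [M].
So X must have dimensions [L T^-2] — X = a (acceleration).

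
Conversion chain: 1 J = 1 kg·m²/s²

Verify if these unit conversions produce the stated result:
The chain is correct (no errors).

Correct: Joule is defined as kg·m²/s²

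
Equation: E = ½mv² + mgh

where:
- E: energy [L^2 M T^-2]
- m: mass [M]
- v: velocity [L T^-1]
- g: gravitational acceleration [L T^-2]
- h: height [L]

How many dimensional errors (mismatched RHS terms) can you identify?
0

LHS E: [L^2 M T^-2]
- ½mv²: [L^2 M T^-2] ✓
- mgh: [L^2 M T^-2] ✓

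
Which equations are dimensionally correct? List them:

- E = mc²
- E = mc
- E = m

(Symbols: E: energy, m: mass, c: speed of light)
Dimensionally correct: E = mc²
Dimensionally incorrect: E = mc, E = m
Ordered (correct first, then incorrect): E = mc², E = mc, E = m

- E = mc²: LHS [L^2 M T^-2], RHS [L^2 M T^-2] → correct ✓
- E = mc: LHS [L^2 M T^-2], RHS [L M T^-1] → incorrect ✗
- E = m: LHS [L^2 M T^-2], RHS [M] → incorrect ✗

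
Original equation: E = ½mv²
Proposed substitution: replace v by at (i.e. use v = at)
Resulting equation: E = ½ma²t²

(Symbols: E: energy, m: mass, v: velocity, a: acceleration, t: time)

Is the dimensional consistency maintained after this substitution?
Yes

[v] = [L T^-1] and [at] = [L T^-1]. These match, so the substitution replaces a quantity by one of the same dimensions and the result E = ½ma²t² has LHS [L^2 M T^-2] vs RHS [L^2 M T^-2] — still consistent.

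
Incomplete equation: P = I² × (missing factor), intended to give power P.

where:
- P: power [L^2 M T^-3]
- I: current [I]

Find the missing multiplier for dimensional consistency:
R (resistance), dimensions [I^-2 L^2 M T^-3]

P has dimensions [L^2 M T^-3] and I² has dimensions [I^2].
The missing factor must have dimensions [L^2 M T^-3] / [I^2] = [I^-2 L^2 M T^-3], i.e. resistance (R).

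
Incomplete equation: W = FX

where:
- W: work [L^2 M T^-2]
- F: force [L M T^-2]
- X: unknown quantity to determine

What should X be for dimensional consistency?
X = d (distance), dimensions [L]

W has dimensions [L^2 M T^-2]; the rest of the RHS (F) has dimensions [L M T^-2].
So X must have dimensions [L] — X = d (distance).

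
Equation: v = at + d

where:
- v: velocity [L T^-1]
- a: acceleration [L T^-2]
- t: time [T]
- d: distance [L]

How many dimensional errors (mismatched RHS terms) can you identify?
1

LHS v: [L T^-1]
- at: [L T^-1] ✓
- d: [L] ✗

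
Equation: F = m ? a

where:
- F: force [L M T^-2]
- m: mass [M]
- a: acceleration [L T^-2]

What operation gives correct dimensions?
multiplication (×): F = m × a

F [L M T^-2]; m [M]; a [L T^-2].
m × a → [L M T^-2] ✓
m ÷ a → [L^-1 M T^2] ✗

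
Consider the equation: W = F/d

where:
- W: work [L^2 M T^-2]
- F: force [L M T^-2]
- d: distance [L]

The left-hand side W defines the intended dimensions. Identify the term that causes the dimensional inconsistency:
The right-hand side term F/d

W has dimensions [L^2 M T^-2], but F/d has dimensions [M T^-2], so the term F/d is dimensionally wrong for W.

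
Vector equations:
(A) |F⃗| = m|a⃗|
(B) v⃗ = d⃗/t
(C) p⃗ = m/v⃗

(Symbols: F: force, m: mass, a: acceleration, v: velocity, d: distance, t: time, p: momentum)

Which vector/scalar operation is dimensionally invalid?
(C) p⃗ = m/v⃗

(A) |F⃗| = m|a⃗|: LHS [L M T^-2], RHS [L M T^-2] ✓ — magnitudes of vectors are scalars
(B) v⃗ = d⃗/t: LHS [L T^-1], RHS [L T^-1] ✓ — displacement (vector) divided by time (scalar)
(C) p⃗ = m/v⃗: LHS [L M T^-1], RHS [L^-1 M T] ✗ — momentum is mass times velocity; should be mv⃗ (and division by a vector is undefined)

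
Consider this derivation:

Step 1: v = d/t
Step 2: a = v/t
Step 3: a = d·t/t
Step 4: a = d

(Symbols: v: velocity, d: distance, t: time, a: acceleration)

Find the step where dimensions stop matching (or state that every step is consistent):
Step 3

Step 1: v = d/t → LHS [L T^-1], RHS [L T^-1] ✓
Step 2: a = v/t → LHS [L T^-2], RHS [L T^-2] ✓
Step 3: a = d·t/t → LHS [L T^-2], RHS [L] ✗

The first dimensional inconsistency appears in step 3: a = d·t/t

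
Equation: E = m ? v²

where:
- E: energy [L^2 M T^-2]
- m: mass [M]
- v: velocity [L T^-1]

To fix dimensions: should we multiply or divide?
multiplication (×): E = m × v²

E [L^2 M T^-2]; m [M]; v² [L^2 T^-2].
m × v² → [L^2 M T^-2] ✓
m ÷ v² → [L^-2 M T^2] ✗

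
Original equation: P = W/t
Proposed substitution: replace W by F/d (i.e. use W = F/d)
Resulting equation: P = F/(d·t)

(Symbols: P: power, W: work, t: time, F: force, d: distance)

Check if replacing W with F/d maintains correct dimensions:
No

[W] = [L^2 M T^-2] and [F/d] = [M T^-2]. These differ, so the substitution replaces a quantity by one of different dimensions and the result P = F/(d·t) has LHS [L^2 M T^-3] vs RHS [M T^-3] — inconsistent.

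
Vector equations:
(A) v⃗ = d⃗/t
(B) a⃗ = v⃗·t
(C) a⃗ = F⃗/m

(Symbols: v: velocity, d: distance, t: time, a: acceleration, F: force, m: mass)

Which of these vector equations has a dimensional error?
(B) a⃗ = v⃗·t

(A) v⃗ = d⃗/t: LHS [L T^-1], RHS [L T^-1] ✓ — displacement (vector) divided by time (scalar)
(B) a⃗ = v⃗·t: LHS [L T^-2], RHS [L] ✗ — acceleration is velocity per time; should be v⃗/t
(C) a⃗ = F⃗/m: LHS [L T^-2], RHS [L T^-2] ✓ — force (vector) divided by mass (scalar)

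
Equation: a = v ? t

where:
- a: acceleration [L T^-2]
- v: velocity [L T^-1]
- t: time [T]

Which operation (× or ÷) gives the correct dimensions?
division (÷): a = v ÷ t

a [L T^-2]; v [L T^-1]; t [T].
v × t → [L] ✗
v ÷ t → [L T^-2] ✓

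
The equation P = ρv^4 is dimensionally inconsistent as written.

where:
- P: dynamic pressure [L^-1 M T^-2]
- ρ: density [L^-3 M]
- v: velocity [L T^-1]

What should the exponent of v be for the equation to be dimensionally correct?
The exponent of v should be 2: P = ρv^2

The LHS P has dimensions [L^-1 M T^-2]; v has dimensions [L T^-1].
As written, the RHS ρv^4 (exponent 4 on v) has dimensions [L M T^-4], which does not match.
With exponent 2, the RHS ρv^2 has dimensions [L^-1 M T^-2], matching the LHS.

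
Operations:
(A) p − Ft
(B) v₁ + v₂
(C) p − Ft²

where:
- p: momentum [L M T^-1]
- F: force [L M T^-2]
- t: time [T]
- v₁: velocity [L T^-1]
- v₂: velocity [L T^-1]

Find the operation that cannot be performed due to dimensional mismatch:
(C) p − Ft²

(A) p − Ft: p [L M T^-1] and Ft [L M T^-1] — same dimensions ✓
(B) v₁ + v₂: v₁ [L T^-1] and v₂ [L T^-1] — same dimensions ✓
(C) p − Ft²: p [L M T^-1] and Ft² [L M] — different dimensions cannot be added/subtracted ✗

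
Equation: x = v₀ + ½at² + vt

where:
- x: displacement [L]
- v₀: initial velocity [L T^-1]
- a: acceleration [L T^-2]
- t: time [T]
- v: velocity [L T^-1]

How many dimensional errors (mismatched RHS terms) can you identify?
1

LHS x: [L]
- v₀: [L T^-1] ✗
- ½at²: [L] ✓
- vt: [L] ✓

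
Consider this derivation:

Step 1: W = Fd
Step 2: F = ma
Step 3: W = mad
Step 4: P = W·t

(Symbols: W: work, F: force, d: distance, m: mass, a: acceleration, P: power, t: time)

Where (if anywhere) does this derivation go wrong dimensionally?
Step 4

Step 1: W = Fd → LHS [L^2 M T^-2], RHS [L^2 M T^-2] ✓
Step 2: F = ma → LHS [L M T^-2], RHS [L M T^-2] ✓
Step 3: W = mad → LHS [L^2 M T^-2], RHS [L^2 M T^-2] ✓
Step 4: P = W·t → LHS [L^2 M T^-3], RHS [L^2 M T^-1] ✗

The first dimensional inconsistency appears in step 4: P = W·t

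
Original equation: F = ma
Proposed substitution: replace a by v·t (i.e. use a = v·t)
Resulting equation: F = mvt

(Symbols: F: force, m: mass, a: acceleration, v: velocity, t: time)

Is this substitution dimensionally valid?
No

[a] = [L T^-2] and [v·t] = [L]. These differ, so the substitution replaces a quantity by one of different dimensions and the result F = mvt has LHS [L M T^-2] vs RHS [L M] — inconsistent.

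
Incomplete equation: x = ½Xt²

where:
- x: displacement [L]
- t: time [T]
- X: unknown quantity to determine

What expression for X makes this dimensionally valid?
X = a (acceleration), dimensions [L T^-2]

x has dimensions [L]; the rest of the RHS (½ t²) has dimensions [T^2].
So X must have dimensions [L T^-2] — X = a (acceleration).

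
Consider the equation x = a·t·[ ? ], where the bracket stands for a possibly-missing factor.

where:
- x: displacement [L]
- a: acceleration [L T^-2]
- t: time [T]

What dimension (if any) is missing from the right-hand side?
[T] — time (e.g. t)

x has dimensions [L]; a·t has dimensions [L T^-1].
The bracketed factor must supply [L] / [L T^-1] = [T].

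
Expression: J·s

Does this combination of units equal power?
No

The expression J·s has dimensions [L^2 M T^-1], but power has dimensions [L^2 M T^-3].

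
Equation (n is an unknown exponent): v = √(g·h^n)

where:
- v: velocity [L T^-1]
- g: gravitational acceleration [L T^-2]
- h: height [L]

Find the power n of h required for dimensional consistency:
n = 1

v has dimensions [L T^-1]; h has dimensions [L].
With n = 1: √(g·h^1) has dimensions [L T^-1], matching the LHS ✓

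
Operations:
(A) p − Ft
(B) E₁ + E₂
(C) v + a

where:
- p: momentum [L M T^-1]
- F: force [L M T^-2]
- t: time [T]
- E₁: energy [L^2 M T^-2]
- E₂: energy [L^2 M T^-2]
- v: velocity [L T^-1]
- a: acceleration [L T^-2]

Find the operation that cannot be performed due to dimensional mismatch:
(C) v + a

(A) p − Ft: p [L M T^-1] and Ft [L M T^-1] — same dimensions ✓
(B) E₁ + E₂: E₁ [L^2 M T^-2] and E₂ [L^2 M T^-2] — same dimensions ✓
(C) v + a: v [L T^-1] and a [L T^-2] — different dimensions cannot be added/subtracted ✗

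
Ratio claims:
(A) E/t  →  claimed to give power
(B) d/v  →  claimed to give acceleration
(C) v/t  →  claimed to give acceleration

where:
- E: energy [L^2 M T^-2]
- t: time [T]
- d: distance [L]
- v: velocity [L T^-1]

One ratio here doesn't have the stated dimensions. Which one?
(B) d/v does not give acceleration

(A) E/t: [L^2 M T^-3] = power [L^2 M T^-3] ✓
(B) d/v: [T] ≠ acceleration [L T^-2] ✗
(C) v/t: [L T^-2] = acceleration [L T^-2] ✓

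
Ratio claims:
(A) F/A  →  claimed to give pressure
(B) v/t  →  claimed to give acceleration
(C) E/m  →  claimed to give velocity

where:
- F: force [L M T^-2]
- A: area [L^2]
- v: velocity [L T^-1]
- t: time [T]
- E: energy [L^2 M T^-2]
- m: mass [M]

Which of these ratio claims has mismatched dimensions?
(C) E/m does not give velocity

(A) F/A: [L^-1 M T^-2] = pressure [L^-1 M T^-2] ✓
(B) v/t: [L T^-2] = acceleration [L T^-2] ✓
(C) E/m: [L^2 T^-2] ≠ velocity [L T^-1] ✗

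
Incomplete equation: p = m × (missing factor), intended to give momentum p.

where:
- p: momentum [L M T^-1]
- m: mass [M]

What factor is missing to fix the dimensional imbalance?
v (velocity), dimensions [L T^-1]

p has dimensions [L M T^-1] and m has dimensions [M].
The missing factor must have dimensions [L M T^-1] / [M] = [L T^-1], i.e. velocity (v).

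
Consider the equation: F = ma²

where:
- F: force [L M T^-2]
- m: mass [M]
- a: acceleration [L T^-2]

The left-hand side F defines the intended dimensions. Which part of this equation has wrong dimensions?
The right-hand side term ma²

F has dimensions [L M T^-2], but ma² has dimensions [L^2 M T^-4], so the term ma² is dimensionally wrong for F.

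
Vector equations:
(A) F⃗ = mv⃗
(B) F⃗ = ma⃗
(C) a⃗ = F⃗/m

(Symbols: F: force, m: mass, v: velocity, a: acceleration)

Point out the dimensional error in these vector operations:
(A) F⃗ = mv⃗

(A) F⃗ = mv⃗: LHS [L M T^-2], RHS [L M T^-1] ✗ — mass times velocity is momentum, not force; should be ma⃗
(B) F⃗ = ma⃗: LHS [L M T^-2], RHS [L M T^-2] ✓ — Force and acceleration are vectors, mass is a scalar
(C) a⃗ = F⃗/m: LHS [L T^-2], RHS [L T^-2] ✓ — force (vector) divided by mass (scalar)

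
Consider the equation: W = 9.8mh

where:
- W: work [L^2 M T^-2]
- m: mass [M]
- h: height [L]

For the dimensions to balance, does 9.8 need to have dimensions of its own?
Yes

W has dimensions [L^2 M T^-2], while mh alone has dimensions [L M]. For the equation to balance, the factor 9.8 must carry dimensions [L T^-2] — it is a dimensional constant (a numerical value of a physical quantity with its units suppressed), not a pure number.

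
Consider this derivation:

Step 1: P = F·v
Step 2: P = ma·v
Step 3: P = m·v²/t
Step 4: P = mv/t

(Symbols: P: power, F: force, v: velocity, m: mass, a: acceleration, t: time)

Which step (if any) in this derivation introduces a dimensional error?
Step 4

Step 1: P = F·v → LHS [L^2 M T^-3], RHS [L^2 M T^-3] ✓
Step 2: P = ma·v → LHS [L^2 M T^-3], RHS [L^2 M T^-3] ✓
Step 3: P = m·v²/t → LHS [L^2 M T^-3], RHS [L^2 M T^-3] ✓
Step 4: P = mv/t → LHS [L^2 M T^-3], RHS [L M T^-2] ✗

The first dimensional inconsistency appears in step 4: P = mv/t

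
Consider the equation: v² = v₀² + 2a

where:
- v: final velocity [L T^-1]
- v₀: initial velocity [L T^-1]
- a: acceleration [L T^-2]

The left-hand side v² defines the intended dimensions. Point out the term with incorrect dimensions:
The term 2a

Checking each RHS term against the LHS:
- v₀²: [L^2 T^-2] — matches v² [L^2 T^-2] ✓
- 2a: [L T^-2] — does NOT match v² [L^2 T^-2] ✗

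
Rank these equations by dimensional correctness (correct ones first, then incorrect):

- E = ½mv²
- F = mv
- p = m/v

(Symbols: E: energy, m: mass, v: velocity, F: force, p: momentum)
Dimensionally correct: E = ½mv²
Dimensionally incorrect: F = mv, p = m/v
Ordered (correct first, then incorrect): E = ½mv², F = mv, p = m/v

- E = ½mv²: LHS [L^2 M T^-2], RHS [L^2 M T^-2] → correct ✓
- F = mv: LHS [L M T^-2], RHS [L M T^-1] → incorrect ✗
- p = m/v: LHS [L M T^-1], RHS [L^-1 M T] → incorrect ✗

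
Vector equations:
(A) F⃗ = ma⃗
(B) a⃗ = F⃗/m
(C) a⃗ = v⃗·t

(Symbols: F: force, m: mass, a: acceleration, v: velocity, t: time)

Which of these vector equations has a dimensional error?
(C) a⃗ = v⃗·t

(A) F⃗ = ma⃗: LHS [L M T^-2], RHS [L M T^-2] ✓ — Force and acceleration are vectors, mass is a scalar
(B) a⃗ = F⃗/m: LHS [L T^-2], RHS [L T^-2] ✓ — force (vector) divided by mass (scalar)
(C) a⃗ = v⃗·t: LHS [L T^-2], RHS [L] ✗ — acceleration is velocity per time; should be v⃗/t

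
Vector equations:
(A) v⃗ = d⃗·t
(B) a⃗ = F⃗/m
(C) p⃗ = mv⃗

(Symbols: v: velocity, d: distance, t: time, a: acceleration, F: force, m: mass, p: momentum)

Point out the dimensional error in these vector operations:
(A) v⃗ = d⃗·t

(A) v⃗ = d⃗·t: LHS [L T^-1], RHS [L T] ✗ — velocity is displacement per time; should be d⃗/t
(B) a⃗ = F⃗/m: LHS [L T^-2], RHS [L T^-2] ✓ — force (vector) divided by mass (scalar)
(C) p⃗ = mv⃗: LHS [L M T^-1], RHS [L M T^-1] ✓ — mass (scalar) times velocity (vector)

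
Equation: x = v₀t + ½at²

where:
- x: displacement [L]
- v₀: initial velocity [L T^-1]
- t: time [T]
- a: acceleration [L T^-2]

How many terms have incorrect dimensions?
0

LHS x: [L]
- v₀t: [L] ✓
- ½at²: [L] ✓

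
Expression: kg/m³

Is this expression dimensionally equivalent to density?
Yes

The expression kg/m³ has dimensions [L^-3 M], which is exactly density [L^-3 M].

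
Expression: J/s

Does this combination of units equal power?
Yes

The expression J/s has dimensions [L^2 M T^-3], which is exactly power [L^2 M T^-3].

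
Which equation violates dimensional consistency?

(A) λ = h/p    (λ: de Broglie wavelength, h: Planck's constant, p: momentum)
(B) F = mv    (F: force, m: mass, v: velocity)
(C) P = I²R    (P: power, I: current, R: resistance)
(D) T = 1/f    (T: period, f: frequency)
(B) F = mv

The equation (B) F = mv is dimensionally incorrect.

LHS (F): [L M T^-2]
RHS (mv): [L M T^-1] ✗

The dimensions do not match. The other three equations balance.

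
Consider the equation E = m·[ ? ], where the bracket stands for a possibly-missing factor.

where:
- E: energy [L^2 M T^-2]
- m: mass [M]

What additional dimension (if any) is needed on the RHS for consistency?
[L^2 T^-2] — velocity squared (e.g. v²)

E has dimensions [L^2 M T^-2]; m has dimensions [M].
The bracketed factor must supply [L^2 M T^-2] / [M] = [L^2 T^-2].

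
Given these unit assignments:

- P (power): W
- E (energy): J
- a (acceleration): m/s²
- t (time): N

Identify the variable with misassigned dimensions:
t

The variable t (time) should have units s, not N.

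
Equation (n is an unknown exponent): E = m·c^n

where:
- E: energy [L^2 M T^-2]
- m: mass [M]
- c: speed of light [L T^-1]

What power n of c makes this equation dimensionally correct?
n = 2

E has dimensions [L^2 M T^-2]; c has dimensions [L T^-1].
The rest of the RHS has dimensions [M], so c^n must supply [L^2 T^-2].
With n = 2: m·c^2 has dimensions [L^2 M T^-2], matching the LHS ✓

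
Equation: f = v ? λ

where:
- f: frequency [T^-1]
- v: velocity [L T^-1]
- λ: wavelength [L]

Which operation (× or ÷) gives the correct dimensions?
division (÷): f = v ÷ λ

f [T^-1]; v [L T^-1]; λ [L].
v × λ → [L^2 T^-1] ✗
v ÷ λ → [T^-1] ✓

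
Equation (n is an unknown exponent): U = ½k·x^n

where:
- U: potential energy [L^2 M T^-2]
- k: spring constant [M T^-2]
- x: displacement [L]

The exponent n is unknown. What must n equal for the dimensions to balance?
n = 2

U has dimensions [L^2 M T^-2]; x has dimensions [L].
The rest of the RHS has dimensions [M T^-2], so x^n must supply [L^2].
With n = 2: ½k·x^2 has dimensions [L^2 M T^-2], matching the LHS ✓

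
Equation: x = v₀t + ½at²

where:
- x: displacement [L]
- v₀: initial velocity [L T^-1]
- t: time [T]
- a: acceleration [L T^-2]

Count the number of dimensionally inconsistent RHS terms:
0

LHS x: [L]
- v₀t: [L] ✓
- ½at²: [L] ✓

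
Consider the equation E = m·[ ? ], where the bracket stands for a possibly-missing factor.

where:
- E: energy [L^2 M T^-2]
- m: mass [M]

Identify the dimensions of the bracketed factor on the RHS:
[L^2 T^-2] — velocity squared (e.g. v²)

E has dimensions [L^2 M T^-2]; m has dimensions [M].
The bracketed factor must supply [L^2 M T^-2] / [M] = [L^2 T^-2].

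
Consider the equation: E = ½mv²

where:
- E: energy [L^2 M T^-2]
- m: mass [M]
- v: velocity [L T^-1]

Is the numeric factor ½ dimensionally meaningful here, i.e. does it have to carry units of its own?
No

E has dimensions [L^2 M T^-2] and mv² already has dimensions [L^2 M T^-2], so the equation balances without ½ contributing any dimensions. ½ is a pure (dimensionless) number; changing or removing it would not affect dimensional consistency.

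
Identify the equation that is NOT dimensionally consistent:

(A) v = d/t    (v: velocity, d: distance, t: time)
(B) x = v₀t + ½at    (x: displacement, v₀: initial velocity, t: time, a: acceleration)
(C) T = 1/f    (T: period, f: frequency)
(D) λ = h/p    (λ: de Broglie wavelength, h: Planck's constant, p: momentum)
(B) x = v₀t + ½at

The equation (B) x = v₀t + ½at is dimensionally incorrect.

LHS (x): [L]
RHS terms:
  - v₀t: [L] ✓
  - ½at: [L T^-1] ✗ (does not match LHS)

The dimensions do not match. The other three equations balance.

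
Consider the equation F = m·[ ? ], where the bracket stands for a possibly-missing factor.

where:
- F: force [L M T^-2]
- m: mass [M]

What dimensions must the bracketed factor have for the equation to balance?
[L T^-2] — acceleration (e.g. a)

F has dimensions [L M T^-2]; m has dimensions [M].
The bracketed factor must supply [L M T^-2] / [M] = [L T^-2].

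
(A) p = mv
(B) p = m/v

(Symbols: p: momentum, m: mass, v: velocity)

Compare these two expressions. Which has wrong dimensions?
(B)

(A) p = mv: LHS [L M T^-1], RHS [L M T^-1] ✓
(B) p = m/v: LHS [L M T^-1], RHS [L^-1 M T] ✗

Expression (B) p = m/v is dimensionally incorrect.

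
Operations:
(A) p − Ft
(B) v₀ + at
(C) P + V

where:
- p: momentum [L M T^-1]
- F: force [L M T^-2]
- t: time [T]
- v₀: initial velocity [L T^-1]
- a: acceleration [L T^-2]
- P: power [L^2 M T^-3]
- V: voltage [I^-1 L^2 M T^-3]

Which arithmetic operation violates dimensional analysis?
(C) P + V

(A) p − Ft: p [L M T^-1] and Ft [L M T^-1] — same dimensions ✓
(B) v₀ + at: v₀ [L T^-1] and at [L T^-1] — same dimensions ✓
(C) P + V: P [L^2 M T^-3] and V [I^-1 L^2 M T^-3] — different dimensions cannot be added/subtracted ✗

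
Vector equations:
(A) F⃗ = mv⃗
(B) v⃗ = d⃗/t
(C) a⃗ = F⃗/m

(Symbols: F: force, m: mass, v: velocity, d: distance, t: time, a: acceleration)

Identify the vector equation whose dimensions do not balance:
(A) F⃗ = mv⃗

(A) F⃗ = mv⃗: LHS [L M T^-2], RHS [L M T^-1] ✗ — mass times velocity is momentum, not force; should be ma⃗
(B) v⃗ = d⃗/t: LHS [L T^-1], RHS [L T^-1] ✓ — displacement (vector) divided by time (scalar)
(C) a⃗ = F⃗/m: LHS [L T^-2], RHS [L T^-2] ✓ — force (vector) divided by mass (scalar)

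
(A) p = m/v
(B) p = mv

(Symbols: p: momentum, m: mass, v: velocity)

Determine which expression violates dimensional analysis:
(A)

(A) p = m/v: LHS [L M T^-1], RHS [L^-1 M T] ✗
(B) p = mv: LHS [L M T^-1], RHS [L M T^-1] ✓

Expression (A) p = m/v is dimensionally incorrect.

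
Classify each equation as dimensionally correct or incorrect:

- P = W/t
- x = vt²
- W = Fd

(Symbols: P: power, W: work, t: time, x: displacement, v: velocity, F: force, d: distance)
Dimensionally correct: P = W/t, W = Fd
Dimensionally incorrect: x = vt²
Ordered (correct first, then incorrect): P = W/t, W = Fd, x = vt²

- P = W/t: LHS [L^2 M T^-3], RHS [L^2 M T^-3] → correct ✓
- x = vt²: LHS [L], RHS [L T] → incorrect ✗
- W = Fd: LHS [L^2 M T^-2], RHS [L^2 M T^-2] → correct ✓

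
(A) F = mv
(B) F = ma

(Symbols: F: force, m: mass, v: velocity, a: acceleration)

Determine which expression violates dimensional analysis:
(A)

(A) F = mv: LHS [L M T^-2], RHS [L M T^-1] ✗
(B) F = ma: LHS [L M T^-2], RHS [L M T^-2] ✓

Expression (A) F = mv is dimensionally incorrect.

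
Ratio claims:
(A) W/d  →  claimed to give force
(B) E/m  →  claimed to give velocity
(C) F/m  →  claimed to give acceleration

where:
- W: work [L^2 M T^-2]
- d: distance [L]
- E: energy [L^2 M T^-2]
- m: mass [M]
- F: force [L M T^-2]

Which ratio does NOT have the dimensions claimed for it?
(B) E/m does not give velocity

(A) W/d: [L M T^-2] = force [L M T^-2] ✓
(B) E/m: [L^2 T^-2] ≠ velocity [L T^-1] ✗
(C) F/m: [L T^-2] = acceleration [L T^-2] ✓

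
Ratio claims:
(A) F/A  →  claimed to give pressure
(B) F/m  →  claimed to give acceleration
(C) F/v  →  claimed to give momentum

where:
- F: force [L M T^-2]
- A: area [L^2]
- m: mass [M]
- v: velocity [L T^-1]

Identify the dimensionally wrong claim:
(C) F/v does not give momentum

(A) F/A: [L^-1 M T^-2] = pressure [L^-1 M T^-2] ✓
(B) F/m: [L T^-2] = acceleration [L T^-2] ✓
(C) F/v: [M T^-1] ≠ momentum [L M T^-1] ✗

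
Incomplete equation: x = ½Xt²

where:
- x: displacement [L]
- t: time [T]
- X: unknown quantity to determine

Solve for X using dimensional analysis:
X = a (acceleration), dimensions [L T^-2]

x has dimensions [L]; the rest of the RHS (½ t²) has dimensions [T^2].
So X must have dimensions [L T^-2] — X = a (acceleration).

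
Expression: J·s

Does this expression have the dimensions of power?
No

The expression J·s has dimensions [L^2 M T^-1], but power has dimensions [L^2 M T^-3].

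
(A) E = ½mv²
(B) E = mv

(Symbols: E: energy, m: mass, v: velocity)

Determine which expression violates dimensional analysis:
(B)

(A) E = ½mv²: LHS [L^2 M T^-2], RHS [L^2 M T^-2] ✓
(B) E = mv: LHS [L^2 M T^-2], RHS [L M T^-1] ✗

Expression (B) E = mv is dimensionally incorrect.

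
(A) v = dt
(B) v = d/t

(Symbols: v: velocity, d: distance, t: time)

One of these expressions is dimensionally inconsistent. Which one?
(A)

(A) v = dt: LHS [L T^-1], RHS [L T] ✗
(B) v = d/t: LHS [L T^-1], RHS [L T^-1] ✓

Expression (A) v = dt is dimensionally incorrect.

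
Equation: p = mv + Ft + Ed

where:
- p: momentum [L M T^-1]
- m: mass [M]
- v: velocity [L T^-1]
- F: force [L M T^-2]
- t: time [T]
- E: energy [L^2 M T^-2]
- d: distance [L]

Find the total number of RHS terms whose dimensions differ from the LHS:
1

LHS p: [L M T^-1]
- mv: [L M T^-1] ✓
- Ft: [L M T^-1] ✓
- Ed: [L^3 M T^-2] ✗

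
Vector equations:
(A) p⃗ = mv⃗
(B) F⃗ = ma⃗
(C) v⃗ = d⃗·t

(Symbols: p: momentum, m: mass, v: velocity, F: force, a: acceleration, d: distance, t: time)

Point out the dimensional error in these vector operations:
(C) v⃗ = d⃗·t

(A) p⃗ = mv⃗: LHS [L M T^-1], RHS [L M T^-1] ✓ — mass (scalar) times velocity (vector)
(B) F⃗ = ma⃗: LHS [L M T^-2], RHS [L M T^-2] ✓ — Force and acceleration are vectors, mass is a scalar
(C) v⃗ = d⃗·t: LHS [L T^-1], RHS [L T] ✗ — velocity is displacement per time; should be d⃗/t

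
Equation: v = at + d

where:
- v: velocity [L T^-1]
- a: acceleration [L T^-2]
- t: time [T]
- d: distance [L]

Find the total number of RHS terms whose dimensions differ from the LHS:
1

LHS v: [L T^-1]
- at: [L T^-1] ✓
- d: [L] ✗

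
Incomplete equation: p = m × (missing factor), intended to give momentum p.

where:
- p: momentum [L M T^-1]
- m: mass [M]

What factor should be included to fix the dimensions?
v (velocity), dimensions [L T^-1]

p has dimensions [L M T^-1] and m has dimensions [M].
The missing factor must have dimensions [L M T^-1] / [M] = [L T^-1], i.e. velocity (v).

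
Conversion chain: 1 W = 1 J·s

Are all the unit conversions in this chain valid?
The chain is incorrect (it contains an error).

Incorrect: Watt is J/s, not J·s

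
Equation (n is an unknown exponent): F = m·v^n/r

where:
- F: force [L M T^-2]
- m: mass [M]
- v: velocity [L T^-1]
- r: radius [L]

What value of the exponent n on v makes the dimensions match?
n = 2

F has dimensions [L M T^-2]; v has dimensions [L T^-1].
The rest of the RHS has dimensions [L^-1 M], so v^n must supply [L^2 T^-2].
With n = 2: m·v^2/r has dimensions [L M T^-2], matching the LHS ✓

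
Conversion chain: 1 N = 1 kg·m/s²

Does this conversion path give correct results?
The chain is correct (no errors).

Correct: Newton is defined as kg·m/s²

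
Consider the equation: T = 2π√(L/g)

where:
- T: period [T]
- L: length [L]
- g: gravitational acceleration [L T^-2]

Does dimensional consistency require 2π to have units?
No

T has dimensions [T] and √(L/g) already has dimensions [T], so the equation balances without 2π contributing any dimensions. 2π is a pure (dimensionless) number; changing or removing it would not affect dimensional consistency.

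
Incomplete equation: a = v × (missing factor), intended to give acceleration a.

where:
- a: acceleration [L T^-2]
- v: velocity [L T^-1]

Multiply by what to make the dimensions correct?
1/t (inverse time), dimensions [T^-1]

a has dimensions [L T^-2] and v has dimensions [L T^-1].
The missing factor must have dimensions [L T^-2] / [L T^-1] = [T^-1], i.e. inverse time (1/t).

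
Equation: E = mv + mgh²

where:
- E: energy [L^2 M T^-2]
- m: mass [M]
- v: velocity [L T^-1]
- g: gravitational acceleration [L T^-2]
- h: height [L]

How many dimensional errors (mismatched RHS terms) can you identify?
2

LHS E: [L^2 M T^-2]
- mv: [L M T^-1] ✗
- mgh²: [L^3 M T^-2] ✗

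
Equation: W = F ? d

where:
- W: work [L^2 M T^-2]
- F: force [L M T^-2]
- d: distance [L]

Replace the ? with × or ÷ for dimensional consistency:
multiplication (×): W = F × d

W [L^2 M T^-2]; F [L M T^-2]; d [L].
F × d → [L^2 M T^-2] ✓
F ÷ d → [M T^-2] ✗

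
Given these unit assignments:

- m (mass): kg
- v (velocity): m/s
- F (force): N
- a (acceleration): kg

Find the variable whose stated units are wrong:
a

The variable a (acceleration) should have units m/s², not kg.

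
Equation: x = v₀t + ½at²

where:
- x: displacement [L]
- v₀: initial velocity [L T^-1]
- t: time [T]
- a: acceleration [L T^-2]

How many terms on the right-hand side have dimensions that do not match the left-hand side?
0

LHS x: [L]
- v₀t: [L] ✓
- ½at²: [L] ✓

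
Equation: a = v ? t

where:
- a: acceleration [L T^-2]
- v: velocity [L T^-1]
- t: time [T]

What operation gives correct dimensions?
division (÷): a = v ÷ t

a [L T^-2]; v [L T^-1]; t [T].
v × t → [L] ✗
v ÷ t → [L T^-2] ✓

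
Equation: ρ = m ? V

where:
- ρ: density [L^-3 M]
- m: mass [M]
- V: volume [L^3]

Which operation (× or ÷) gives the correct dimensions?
division (÷): ρ = m ÷ V

ρ [L^-3 M]; m [M]; V [L^3].
m × V → [L^3 M] ✗
m ÷ V → [L^-3 M] ✓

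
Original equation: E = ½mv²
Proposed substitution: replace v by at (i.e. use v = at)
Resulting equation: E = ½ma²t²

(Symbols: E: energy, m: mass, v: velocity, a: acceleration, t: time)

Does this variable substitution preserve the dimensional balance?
Yes

[v] = [L T^-1] and [at] = [L T^-1]. These match, so the substitution replaces a quantity by one of the same dimensions and the result E = ½ma²t² has LHS [L^2 M T^-2] vs RHS [L^2 M T^-2] — still consistent.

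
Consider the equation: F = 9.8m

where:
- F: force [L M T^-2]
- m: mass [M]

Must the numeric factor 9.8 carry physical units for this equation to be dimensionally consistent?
Yes

F has dimensions [L M T^-2], while m alone has dimensions [M]. For the equation to balance, the factor 9.8 must carry dimensions [L T^-2] — it is a dimensional constant (a numerical value of a physical quantity with its units suppressed), not a pure number.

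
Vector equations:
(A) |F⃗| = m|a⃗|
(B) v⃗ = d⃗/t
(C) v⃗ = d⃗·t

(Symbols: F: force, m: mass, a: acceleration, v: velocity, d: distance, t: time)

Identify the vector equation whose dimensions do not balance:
(C) v⃗ = d⃗·t

(A) |F⃗| = m|a⃗|: LHS [L M T^-2], RHS [L M T^-2] ✓ — magnitudes of vectors are scalars
(B) v⃗ = d⃗/t: LHS [L T^-1], RHS [L T^-1] ✓ — displacement (vector) divided by time (scalar)
(C) v⃗ = d⃗·t: LHS [L T^-1], RHS [L T] ✗ — velocity is displacement per time; should be d⃗/t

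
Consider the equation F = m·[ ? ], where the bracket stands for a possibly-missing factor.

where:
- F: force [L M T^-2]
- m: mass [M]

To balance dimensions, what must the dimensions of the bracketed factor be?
[L T^-2] — acceleration (e.g. a)

F has dimensions [L M T^-2]; m has dimensions [M].
The bracketed factor must supply [L M T^-2] / [M] = [L T^-2].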